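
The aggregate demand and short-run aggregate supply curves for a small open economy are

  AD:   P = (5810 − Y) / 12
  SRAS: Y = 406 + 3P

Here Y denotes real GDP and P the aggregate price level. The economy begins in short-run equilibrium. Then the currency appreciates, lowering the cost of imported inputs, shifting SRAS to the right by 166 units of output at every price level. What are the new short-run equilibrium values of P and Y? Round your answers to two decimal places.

This is a positive supply shock: SRAS shifts right.
New SRAS: Y = 572 + 3P.
Set AD = SRAS: 5810 − 12P = 572 + 3P, so 5238 = 15P and P = 349.20.
Substituting into AD, Y = 1619.60.

P = 349.20, Y = 1619.60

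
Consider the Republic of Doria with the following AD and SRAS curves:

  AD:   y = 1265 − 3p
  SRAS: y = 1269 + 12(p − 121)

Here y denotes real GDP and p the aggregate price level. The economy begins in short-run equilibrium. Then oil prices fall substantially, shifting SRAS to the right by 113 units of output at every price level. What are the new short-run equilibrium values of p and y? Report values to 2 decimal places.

p = 89.00, y = 998.00

This is a positive supply shock: SRAS shifts right.
New SRAS: y = 12p − 70.
Set AD = SRAS: 1265 − 3p = 12p − 70, so 1335 = 15p and p = 89.00.
Substituting into AD, y = 998.00.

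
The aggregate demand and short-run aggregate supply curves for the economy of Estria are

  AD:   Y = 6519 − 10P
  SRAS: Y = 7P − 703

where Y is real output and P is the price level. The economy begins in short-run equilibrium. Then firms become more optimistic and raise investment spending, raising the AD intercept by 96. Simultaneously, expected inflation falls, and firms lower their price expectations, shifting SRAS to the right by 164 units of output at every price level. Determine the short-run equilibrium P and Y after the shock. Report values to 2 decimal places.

P = 420.82, Y = 2406.76

After both shocks: AD is Y = 6615 − 10P and SRAS is Y = 7P − 539.
Setting them equal: 7154 = 17P, so P = 420.82.
Substituting into AD, Y = 2406.76.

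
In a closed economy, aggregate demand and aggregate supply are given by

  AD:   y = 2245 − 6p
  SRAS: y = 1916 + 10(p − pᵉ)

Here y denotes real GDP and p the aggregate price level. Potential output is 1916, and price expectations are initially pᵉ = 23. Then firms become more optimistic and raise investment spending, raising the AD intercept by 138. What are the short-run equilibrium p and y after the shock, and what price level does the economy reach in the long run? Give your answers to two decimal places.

Short run: p = 43.56, y = 2121.63. Long run: p = 77.83.

AD shifts right: new AD is y = 2383 − 6p. With pᵉ = 23, SRAS is y = 1686 + 10p.
Short run: 2383 − 6p = 1686 + 10p gives 697 = 16p, so p = 43.56 and y = 2383 − 6p = 2121.63.
y = 2121.63 is above potential 1916; expectations adjust and SRAS shifts left until y = 1916.
Long run: on the new AD curve, 1916 = 2383 − 6p gives p = 77.83.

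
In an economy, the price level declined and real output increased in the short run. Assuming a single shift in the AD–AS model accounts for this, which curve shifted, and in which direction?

SRAS shifted right

P fell and Y rose. An AD shift moves P and Y in the same direction; an SRAS shift moves them in opposite directions.
Here P and Y moved in opposite directions, so the SRAS curve shifted.
Since Y rose, SRAS shifted right.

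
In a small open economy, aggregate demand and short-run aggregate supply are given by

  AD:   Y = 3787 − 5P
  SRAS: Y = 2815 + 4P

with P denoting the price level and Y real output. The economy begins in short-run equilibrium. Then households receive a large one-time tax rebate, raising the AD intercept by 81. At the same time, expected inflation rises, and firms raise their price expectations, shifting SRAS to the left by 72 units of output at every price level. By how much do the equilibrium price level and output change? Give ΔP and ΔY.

ΔP = +17, ΔY = -4

After both shocks: AD is Y = 3868 − 5P and SRAS is Y = 2743 + 4P.
Setting them equal: 1125 = 9P, so P = 125.
Y = 3868 − 5·125 = 3243.
Initially P = 108, Y = 3247, so ΔP = +17 and ΔY = -4.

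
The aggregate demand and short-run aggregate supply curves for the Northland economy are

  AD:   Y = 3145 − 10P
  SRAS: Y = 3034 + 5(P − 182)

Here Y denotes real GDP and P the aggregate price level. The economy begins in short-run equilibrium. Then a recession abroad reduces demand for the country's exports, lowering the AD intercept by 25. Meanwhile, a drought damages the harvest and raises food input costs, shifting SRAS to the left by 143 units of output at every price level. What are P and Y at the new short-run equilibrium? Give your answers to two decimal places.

After both shocks: AD is Y = 3120 − 10P and SRAS is Y = 1981 + 5P.
Setting them equal: 1139 = 15P, so P = 75.93.
Substituting into AD, Y = 2360.67.

P = 75.93, Y = 2360.67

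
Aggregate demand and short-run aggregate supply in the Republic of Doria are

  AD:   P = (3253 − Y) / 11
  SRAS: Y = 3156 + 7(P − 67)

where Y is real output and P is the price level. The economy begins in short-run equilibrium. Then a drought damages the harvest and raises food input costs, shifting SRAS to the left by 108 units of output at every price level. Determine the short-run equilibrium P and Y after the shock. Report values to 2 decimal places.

P = 37.44, Y = 2841.11

This is a negative supply shock: SRAS shifts left.
New SRAS: Y = 2579 + 7P.
Set AD = SRAS: 3253 − 11P = 2579 + 7P, so 674 = 18P and P = 37.44.
Substituting into AD, Y = 2841.11.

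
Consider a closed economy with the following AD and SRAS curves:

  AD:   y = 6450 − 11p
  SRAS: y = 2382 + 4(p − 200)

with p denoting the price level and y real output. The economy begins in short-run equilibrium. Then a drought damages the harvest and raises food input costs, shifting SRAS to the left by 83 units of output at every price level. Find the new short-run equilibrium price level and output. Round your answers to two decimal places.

This is a negative supply shock: SRAS shifts left.
New SRAS: y = 1499 + 4p.
Set AD = SRAS: 6450 − 11p = 1499 + 4p, so 4951 = 15p and p = 330.07.
Substituting into AD, y = 2819.27.

p = 330.07, y = 2819.27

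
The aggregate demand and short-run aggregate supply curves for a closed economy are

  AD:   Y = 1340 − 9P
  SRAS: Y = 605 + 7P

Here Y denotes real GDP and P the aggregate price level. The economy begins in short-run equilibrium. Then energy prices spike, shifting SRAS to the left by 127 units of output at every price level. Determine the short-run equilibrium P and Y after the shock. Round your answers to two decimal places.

P = 53.88, Y = 855.13

This is a negative supply shock: SRAS shifts left.
New SRAS: Y = 478 + 7P.
Set AD = SRAS: 1340 − 9P = 478 + 7P, so 862 = 16P and P = 53.88.
Substituting into AD, Y = 855.13.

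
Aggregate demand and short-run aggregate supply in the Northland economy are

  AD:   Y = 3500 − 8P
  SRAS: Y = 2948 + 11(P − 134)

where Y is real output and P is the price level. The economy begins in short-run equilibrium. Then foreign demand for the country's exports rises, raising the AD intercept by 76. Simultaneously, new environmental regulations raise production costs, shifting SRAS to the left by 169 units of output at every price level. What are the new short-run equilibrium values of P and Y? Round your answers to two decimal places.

P = 119.53, Y = 2619.79

After both shocks: AD is Y = 3576 − 8P and SRAS is Y = 1305 + 11P.
Setting them equal: 2271 = 19P, so P = 119.53.
Substituting into AD, Y = 2619.79.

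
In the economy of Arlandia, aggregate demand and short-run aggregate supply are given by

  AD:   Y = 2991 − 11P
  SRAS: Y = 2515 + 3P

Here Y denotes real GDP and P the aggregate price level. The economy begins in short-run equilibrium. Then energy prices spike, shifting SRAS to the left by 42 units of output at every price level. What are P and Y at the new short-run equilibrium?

This is a negative supply shock: SRAS shifts left.
New SRAS: Y = 2473 + 3P.
Set AD = SRAS: 2991 − 11P = 2473 + 3P, so 518 = 14P and P = 37.
Y = 2991 − 11·37 = 2584.

P = 37, Y = 2584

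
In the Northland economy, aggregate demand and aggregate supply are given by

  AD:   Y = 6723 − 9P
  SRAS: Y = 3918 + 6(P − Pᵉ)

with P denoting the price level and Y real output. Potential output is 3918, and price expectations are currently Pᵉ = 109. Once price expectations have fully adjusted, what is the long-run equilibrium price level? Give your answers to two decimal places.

Short run: with Pᵉ = 109, SRAS is Y = 3264 + 6P. Setting AD = SRAS gives 3459 = 15P, so P = 230.60 and Y = 6723 − 9P = 4647.60.
Output 4647.60 is above potential 3918, so over time expected prices rise and SRAS shifts left until Y returns to 3918.
Long run: Y = 3918 on the AD curve gives 3918 = 6723 − 9P, so P = 311.67.

Long-run P = 311.67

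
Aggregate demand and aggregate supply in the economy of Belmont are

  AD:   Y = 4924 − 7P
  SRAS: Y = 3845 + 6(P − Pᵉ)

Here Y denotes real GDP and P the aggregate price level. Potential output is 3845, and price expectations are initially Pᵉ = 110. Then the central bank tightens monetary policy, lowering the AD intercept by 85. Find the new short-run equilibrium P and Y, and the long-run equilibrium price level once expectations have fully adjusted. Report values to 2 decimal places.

AD shifts left: new AD is Y = 4839 − 7P. With Pᵉ = 110, SRAS is Y = 3185 + 6P.
Short run: 4839 − 7P = 3185 + 6P gives 1654 = 13P, so P = 127.23 and Y = 4839 − 7P = 3948.38.
Y = 3948.38 is above potential 3845; expectations adjust and SRAS shifts left until Y = 3845.
Long run: on the new AD curve, 3845 = 4839 − 7P gives P = 142.00.

Short run: P = 127.23, Y = 3948.38. Long run: P = 142.00.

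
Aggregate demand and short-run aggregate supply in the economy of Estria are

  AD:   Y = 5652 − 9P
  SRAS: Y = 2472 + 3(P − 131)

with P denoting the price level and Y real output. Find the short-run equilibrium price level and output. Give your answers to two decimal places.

Write SRAS as Y = 2472 + 3P − 393 = 2079 + 3P.
Set AD = SRAS: 5652 − 9P = 2079 + 3P, so 3573 = 12P and P = 297.75.
Substituting into AD, Y = 5652 − 9P = 2972.25.

P = 297.75, Y = 2972.25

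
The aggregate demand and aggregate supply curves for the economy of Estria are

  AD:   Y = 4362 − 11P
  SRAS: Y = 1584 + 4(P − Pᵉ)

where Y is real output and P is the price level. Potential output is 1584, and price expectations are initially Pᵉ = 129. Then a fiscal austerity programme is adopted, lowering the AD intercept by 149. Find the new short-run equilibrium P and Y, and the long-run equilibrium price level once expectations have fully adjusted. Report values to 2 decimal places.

Short run: P = 209.67, Y = 1906.67. Long run: P = 239.00.

AD shifts left: new AD is Y = 4213 − 11P. With Pᵉ = 129, SRAS is Y = 1068 + 4P.
Short run: 4213 − 11P = 1068 + 4P gives 3145 = 15P, so P = 209.67 and Y = 4213 − 11P = 1906.67.
Y = 1906.67 is above potential 1584; expectations adjust and SRAS shifts left until Y = 1584.
Long run: on the new AD curve, 1584 = 4213 − 11P gives P = 239.00.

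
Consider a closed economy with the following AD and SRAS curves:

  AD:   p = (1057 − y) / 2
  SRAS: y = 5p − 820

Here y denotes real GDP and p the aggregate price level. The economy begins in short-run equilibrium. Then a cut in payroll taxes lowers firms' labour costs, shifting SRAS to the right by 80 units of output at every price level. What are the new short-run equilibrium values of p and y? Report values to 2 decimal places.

p = 256.71, y = 543.57

This is a positive supply shock: SRAS shifts right.
New SRAS: y = 5p − 740.
Set AD = SRAS: 1057 − 2p = 5p − 740, so 1797 = 7p and p = 256.71.
Substituting into AD, y = 543.57.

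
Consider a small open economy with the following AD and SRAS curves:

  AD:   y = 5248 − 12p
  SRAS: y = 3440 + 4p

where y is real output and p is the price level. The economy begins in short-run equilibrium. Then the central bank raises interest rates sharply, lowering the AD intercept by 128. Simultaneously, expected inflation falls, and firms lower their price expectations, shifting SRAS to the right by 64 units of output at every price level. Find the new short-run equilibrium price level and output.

p = 101, y = 3908

After both shocks: AD is y = 5120 − 12p and SRAS is y = 3504 + 4p.
Setting them equal: 1616 = 16p, so p = 101.
y = 5120 − 12·101 = 3908.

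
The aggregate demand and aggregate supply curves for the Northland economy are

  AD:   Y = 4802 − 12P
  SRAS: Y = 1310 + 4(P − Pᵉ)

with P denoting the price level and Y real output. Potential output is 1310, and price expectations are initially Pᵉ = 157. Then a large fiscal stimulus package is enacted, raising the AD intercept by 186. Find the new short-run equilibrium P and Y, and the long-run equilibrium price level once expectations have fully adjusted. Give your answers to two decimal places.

Short run: P = 269.13, Y = 1758.50. Long run: P = 306.50.

AD shifts right: new AD is Y = 4988 − 12P. With Pᵉ = 157, SRAS is Y = 682 + 4P.
Short run: 4988 − 12P = 682 + 4P gives 4306 = 16P, so P = 269.13 and Y = 4988 − 12P = 1758.50.
Y = 1758.50 is above potential 1310; expectations adjust and SRAS shifts left until Y = 1310.
Long run: on the new AD curve, 1310 = 4988 − 12P gives P = 306.50.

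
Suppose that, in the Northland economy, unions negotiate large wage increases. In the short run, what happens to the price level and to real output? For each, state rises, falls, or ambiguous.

Price level: rises; output: falls

This is an adverse supply shock: SRAS shifts left.
Moving along the downward-sloping AD curve, P rises and Y falls.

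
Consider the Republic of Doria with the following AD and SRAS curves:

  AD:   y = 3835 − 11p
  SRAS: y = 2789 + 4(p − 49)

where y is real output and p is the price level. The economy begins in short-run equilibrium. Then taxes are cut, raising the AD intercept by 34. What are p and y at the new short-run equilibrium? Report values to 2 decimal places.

p = 85.07, y = 2933.27

This is a positive demand shock: AD shifts right.
New AD: y = 3869 − 11p.
SRAS can be written y = 2593 + 4p.
Set AD = SRAS: 3869 − 11p = 2593 + 4p, so 1276 = 15p and p = 85.07.
Substituting into AD, y = 2933.27.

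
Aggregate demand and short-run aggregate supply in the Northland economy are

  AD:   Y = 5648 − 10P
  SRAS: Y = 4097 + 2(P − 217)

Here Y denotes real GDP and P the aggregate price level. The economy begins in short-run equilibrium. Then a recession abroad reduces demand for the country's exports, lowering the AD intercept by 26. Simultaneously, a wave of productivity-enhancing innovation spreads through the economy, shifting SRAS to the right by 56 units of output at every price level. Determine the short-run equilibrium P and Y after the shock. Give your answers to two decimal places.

P = 158.58, Y = 4036.17

After both shocks: AD is Y = 5622 − 10P and SRAS is Y = 3719 + 2P.
Setting them equal: 1903 = 12P, so P = 158.58.
Substituting into AD, Y = 4036.17.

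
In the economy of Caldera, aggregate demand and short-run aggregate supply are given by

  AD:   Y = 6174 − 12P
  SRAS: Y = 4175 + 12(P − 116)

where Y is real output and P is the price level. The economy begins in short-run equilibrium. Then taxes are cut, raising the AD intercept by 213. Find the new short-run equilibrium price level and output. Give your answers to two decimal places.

P = 150.17, Y = 4585.00

This is a positive demand shock: AD shifts right.
New AD: Y = 6387 − 12P.
SRAS can be written Y = 2783 + 12P.
Set AD = SRAS: 6387 − 12P = 2783 + 12P, so 3604 = 24P and P = 150.17.
Substituting into AD, Y = 4585.00.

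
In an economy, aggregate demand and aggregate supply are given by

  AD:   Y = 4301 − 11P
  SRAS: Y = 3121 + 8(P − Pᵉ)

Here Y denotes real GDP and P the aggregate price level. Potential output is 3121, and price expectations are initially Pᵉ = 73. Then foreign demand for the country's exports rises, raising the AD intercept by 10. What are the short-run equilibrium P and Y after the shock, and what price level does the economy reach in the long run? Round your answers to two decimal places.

AD shifts right: new AD is Y = 4311 − 11P. With Pᵉ = 73, SRAS is Y = 2537 + 8P.
Short run: 4311 − 11P = 2537 + 8P gives 1774 = 19P, so P = 93.37 and Y = 4311 − 11P = 3283.95.
Y = 3283.95 is above potential 3121; expectations adjust and SRAS shifts left until Y = 3121.
Long run: on the new AD curve, 3121 = 4311 − 11P gives P = 108.18.

Short run: P = 93.37, Y = 3283.95. Long run: P = 108.18.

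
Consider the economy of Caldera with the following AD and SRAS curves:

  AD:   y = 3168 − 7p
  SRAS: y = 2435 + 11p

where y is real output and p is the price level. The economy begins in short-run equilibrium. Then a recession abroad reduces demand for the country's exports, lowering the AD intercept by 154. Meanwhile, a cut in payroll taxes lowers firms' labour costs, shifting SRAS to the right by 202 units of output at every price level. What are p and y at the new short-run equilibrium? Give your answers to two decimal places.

After both shocks: AD is y = 3014 − 7p and SRAS is y = 2637 + 11p.
Setting them equal: 377 = 18p, so p = 20.94.
Substituting into AD, y = 2867.39.

p = 20.94, y = 2867.39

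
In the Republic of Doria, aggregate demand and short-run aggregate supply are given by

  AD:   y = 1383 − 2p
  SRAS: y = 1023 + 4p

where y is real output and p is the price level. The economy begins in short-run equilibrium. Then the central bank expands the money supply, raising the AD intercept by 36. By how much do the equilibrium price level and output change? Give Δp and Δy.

This is a positive demand shock: AD shifts right.
New AD: y = 1419 − 2p.
Set AD = SRAS: 1419 − 2p = 1023 + 4p, so 396 = 6p and p = 66.
y = 1419 − 2·66 = 1287.
Initially p = 60, y = 1263, so Δp = +6 and Δy = +24.

Δp = +6, Δy = +24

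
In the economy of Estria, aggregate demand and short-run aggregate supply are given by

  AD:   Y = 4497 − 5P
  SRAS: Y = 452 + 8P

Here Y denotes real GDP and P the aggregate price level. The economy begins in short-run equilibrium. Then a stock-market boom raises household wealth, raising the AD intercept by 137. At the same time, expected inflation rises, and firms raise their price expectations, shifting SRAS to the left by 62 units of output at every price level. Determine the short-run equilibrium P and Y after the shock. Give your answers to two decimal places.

P = 326.46, Y = 3001.69

After both shocks: AD is Y = 4634 − 5P and SRAS is Y = 390 + 8P.
Setting them equal: 4244 = 13P, so P = 326.46.
Substituting into AD, Y = 3001.69.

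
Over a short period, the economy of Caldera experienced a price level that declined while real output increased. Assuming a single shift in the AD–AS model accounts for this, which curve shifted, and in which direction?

P fell and Y rose. An AD shift moves P and Y in the same direction; an SRAS shift moves them in opposite directions.
Here P and Y moved in opposite directions, so the SRAS curve shifted.
Since Y rose, SRAS shifted right.

SRAS shifted right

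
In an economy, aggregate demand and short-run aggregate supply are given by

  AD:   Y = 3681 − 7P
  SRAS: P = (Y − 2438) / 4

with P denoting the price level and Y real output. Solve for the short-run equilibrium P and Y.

Rearrange SRAS to Y = 2438 + 4P.
Set AD = SRAS: 3681 − 7P = 2438 + 4P, so 1243 = 11P and P = 113.
Then Y = 3681 − 7·113 = 2890.

P = 113, Y = 2890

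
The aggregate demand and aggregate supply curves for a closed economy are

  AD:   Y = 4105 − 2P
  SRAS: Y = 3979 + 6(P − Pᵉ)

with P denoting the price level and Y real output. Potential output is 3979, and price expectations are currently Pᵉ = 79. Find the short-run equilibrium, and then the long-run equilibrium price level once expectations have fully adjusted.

Short run: P = 75, Y = 3955. Long run: P = 63.

Short run: with Pᵉ = 79, SRAS is Y = 3505 + 6P. Setting AD = SRAS gives 600 = 8P, so P = 75 and Y = 4105 − 2·75 = 3955.
Output 3955 is below potential 3979, so over time expected prices fall and SRAS shifts right until Y returns to 3979.
Long run: Y = 3979 on the AD curve gives 3979 = 4105 − 2P, so P = 63.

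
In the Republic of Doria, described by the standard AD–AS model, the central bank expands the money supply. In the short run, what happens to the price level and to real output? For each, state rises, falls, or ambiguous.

This is a positive demand shock: AD shifts right.
Moving along the upward-sloping SRAS curve, P rises and Y rises.

Price level: rises; output: rises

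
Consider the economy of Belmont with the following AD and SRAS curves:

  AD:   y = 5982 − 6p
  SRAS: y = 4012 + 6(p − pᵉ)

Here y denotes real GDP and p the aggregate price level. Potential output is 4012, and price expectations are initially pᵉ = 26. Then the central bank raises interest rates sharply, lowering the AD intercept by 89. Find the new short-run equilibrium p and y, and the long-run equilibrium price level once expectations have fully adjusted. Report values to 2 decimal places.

AD shifts left: new AD is y = 5893 − 6p. With pᵉ = 26, SRAS is y = 3856 + 6p.
Short run: 5893 − 6p = 3856 + 6p gives 2037 = 12p, so p = 169.75 and y = 5893 − 6p = 4874.50.
y = 4874.50 is above potential 4012; expectations adjust and SRAS shifts left until y = 4012.
Long run: on the new AD curve, 4012 = 5893 − 6p gives p = 313.50.

Short run: p = 169.75, y = 4874.50. Long run: p = 313.50.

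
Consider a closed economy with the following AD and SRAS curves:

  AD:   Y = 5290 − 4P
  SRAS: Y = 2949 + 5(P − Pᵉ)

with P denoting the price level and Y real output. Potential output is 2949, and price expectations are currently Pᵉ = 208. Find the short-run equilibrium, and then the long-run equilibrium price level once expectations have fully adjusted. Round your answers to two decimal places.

Short run: with Pᵉ = 208, SRAS is Y = 1909 + 5P. Setting AD = SRAS gives 3381 = 9P, so P = 375.67 and Y = 5290 − 4P = 3787.33.
Output 3787.33 is above potential 2949, so over time expected prices rise and SRAS shifts left until Y returns to 2949.
Long run: Y = 2949 on the AD curve gives 2949 = 5290 − 4P, so P = 585.25.

Short run: P = 375.67, Y = 3787.33. Long run: P = 585.25.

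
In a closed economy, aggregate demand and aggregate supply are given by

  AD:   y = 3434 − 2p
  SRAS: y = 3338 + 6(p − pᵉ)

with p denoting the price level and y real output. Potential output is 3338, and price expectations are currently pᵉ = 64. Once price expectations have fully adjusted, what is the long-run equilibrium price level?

Long-run p = 48

Short run: with pᵉ = 64, SRAS is y = 2954 + 6p. Setting AD = SRAS gives 480 = 8p, so p = 60 and y = 3434 − 2·60 = 3314.
Output 3314 is below potential 3338, so over time expected prices fall and SRAS shifts right until y returns to 3338.
Long run: y = 3338 on the AD curve gives 3338 = 3434 − 2p, so p = 48.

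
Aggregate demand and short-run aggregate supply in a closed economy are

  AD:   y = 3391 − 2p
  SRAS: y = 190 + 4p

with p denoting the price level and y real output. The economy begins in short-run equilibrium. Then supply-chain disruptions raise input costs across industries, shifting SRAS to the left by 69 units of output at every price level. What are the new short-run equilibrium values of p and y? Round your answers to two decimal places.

This is a negative supply shock: SRAS shifts left.
New SRAS: y = 121 + 4p.
Set AD = SRAS: 3391 − 2p = 121 + 4p, so 3270 = 6p and p = 545.00.
Substituting into AD, y = 2301.00.

p = 545.00, y = 2301.00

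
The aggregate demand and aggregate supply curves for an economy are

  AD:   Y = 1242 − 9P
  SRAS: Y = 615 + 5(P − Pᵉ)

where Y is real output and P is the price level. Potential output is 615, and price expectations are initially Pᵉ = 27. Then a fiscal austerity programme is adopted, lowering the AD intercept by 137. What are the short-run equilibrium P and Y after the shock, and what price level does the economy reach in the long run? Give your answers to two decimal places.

AD shifts left: new AD is Y = 1105 − 9P. With Pᵉ = 27, SRAS is Y = 480 + 5P.
Short run: 1105 − 9P = 480 + 5P gives 625 = 14P, so P = 44.64 and Y = 1105 − 9P = 703.21.
Y = 703.21 is above potential 615; expectations adjust and SRAS shifts left until Y = 615.
Long run: on the new AD curve, 615 = 1105 − 9P gives P = 54.44.

Short run: P = 44.64, Y = 703.21. Long run: P = 54.44.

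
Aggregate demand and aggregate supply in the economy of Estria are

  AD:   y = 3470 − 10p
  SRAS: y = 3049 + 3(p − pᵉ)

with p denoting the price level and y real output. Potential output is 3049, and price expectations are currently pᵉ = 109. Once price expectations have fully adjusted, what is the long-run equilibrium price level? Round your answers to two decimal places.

Long-run p = 42.10

Short run: with pᵉ = 109, SRAS is y = 2722 + 3p. Setting AD = SRAS gives 748 = 13p, so p = 57.54 and y = 3470 − 10p = 2894.62.
Output 2894.62 is below potential 3049, so over time expected prices fall and SRAS shifts right until y returns to 3049.
Long run: y = 3049 on the AD curve gives 3049 = 3470 − 10p, so p = 42.10.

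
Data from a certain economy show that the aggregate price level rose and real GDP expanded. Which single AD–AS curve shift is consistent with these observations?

AD shifted right

P rose and Y rose. An AD shift moves P and Y in the same direction; an SRAS shift moves them in opposite directions.
Here P and Y moved in the same direction, so the AD curve shifted.
Since Y rose, AD shifted right.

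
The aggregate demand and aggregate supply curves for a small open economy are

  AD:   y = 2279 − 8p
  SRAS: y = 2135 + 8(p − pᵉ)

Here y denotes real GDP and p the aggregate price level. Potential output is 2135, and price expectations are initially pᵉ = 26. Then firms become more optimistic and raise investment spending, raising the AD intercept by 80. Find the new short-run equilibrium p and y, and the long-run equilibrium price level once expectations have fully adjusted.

AD shifts right: new AD is y = 2359 − 8p. With pᵉ = 26, SRAS is y = 1927 + 8p.
Short run: 2359 − 8p = 1927 + 8p gives 432 = 16p, so p = 27 and y = 2359 − 8·27 = 2143.
y = 2143 is above potential 2135; expectations adjust and SRAS shifts left until y = 2135.
Long run: on the new AD curve, 2135 = 2359 − 8p gives p = 28.

Short run: p = 27, y = 2143. Long run: p = 28.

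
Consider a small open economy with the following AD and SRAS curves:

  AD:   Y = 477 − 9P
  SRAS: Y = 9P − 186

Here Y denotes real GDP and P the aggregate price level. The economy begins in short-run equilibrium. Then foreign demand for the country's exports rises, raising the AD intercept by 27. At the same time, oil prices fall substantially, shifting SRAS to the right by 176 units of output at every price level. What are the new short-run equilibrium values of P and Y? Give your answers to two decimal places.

After both shocks: AD is Y = 504 − 9P and SRAS is Y = 9P − 10.
Setting them equal: 514 = 18P, so P = 28.56.
Substituting into AD, Y = 247.00.

P = 28.56, Y = 247.00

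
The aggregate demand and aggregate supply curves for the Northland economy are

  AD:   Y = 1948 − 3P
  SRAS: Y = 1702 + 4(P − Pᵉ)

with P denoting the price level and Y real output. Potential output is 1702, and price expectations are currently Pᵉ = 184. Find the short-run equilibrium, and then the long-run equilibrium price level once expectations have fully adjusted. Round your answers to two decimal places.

Short run: with Pᵉ = 184, SRAS is Y = 966 + 4P. Setting AD = SRAS gives 982 = 7P, so P = 140.29 and Y = 1948 − 3P = 1527.14.
Output 1527.14 is below potential 1702, so over time expected prices fall and SRAS shifts right until Y returns to 1702.
Long run: Y = 1702 on the AD curve gives 1702 = 1948 − 3P, so P = 82.00.

Short run: P = 140.29, Y = 1527.14. Long run: P = 82.00.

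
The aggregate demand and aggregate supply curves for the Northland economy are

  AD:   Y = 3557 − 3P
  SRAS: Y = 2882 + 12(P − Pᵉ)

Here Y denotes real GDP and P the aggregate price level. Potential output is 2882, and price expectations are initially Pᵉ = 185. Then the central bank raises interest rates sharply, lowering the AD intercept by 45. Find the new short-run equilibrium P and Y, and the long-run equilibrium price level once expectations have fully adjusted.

AD shifts left: new AD is Y = 3512 − 3P. With Pᵉ = 185, SRAS is Y = 662 + 12P.
Short run: 3512 − 3P = 662 + 12P gives 2850 = 15P, so P = 190 and Y = 3512 − 3·190 = 2942.
Y = 2942 is above potential 2882; expectations adjust and SRAS shifts left until Y = 2882.
Long run: on the new AD curve, 2882 = 3512 − 3P gives P = 210.

Short run: P = 190, Y = 2942. Long run: P = 210.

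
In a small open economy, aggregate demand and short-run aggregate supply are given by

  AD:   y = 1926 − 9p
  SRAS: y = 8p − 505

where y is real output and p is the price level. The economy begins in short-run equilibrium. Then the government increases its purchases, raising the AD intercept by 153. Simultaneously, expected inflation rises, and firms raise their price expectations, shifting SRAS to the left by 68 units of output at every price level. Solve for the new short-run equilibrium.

p = 156, y = 675

After both shocks: AD is y = 2079 − 9p and SRAS is y = 8p − 573.
Setting them equal: 2652 = 17p, so p = 156.
y = 2079 − 9·156 = 675.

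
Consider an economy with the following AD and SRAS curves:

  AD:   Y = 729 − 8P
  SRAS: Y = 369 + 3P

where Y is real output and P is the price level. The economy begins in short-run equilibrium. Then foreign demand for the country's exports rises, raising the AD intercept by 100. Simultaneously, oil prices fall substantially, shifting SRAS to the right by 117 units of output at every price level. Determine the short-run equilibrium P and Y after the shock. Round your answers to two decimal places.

After both shocks: AD is Y = 829 − 8P and SRAS is Y = 486 + 3P.
Setting them equal: 343 = 11P, so P = 31.18.
Substituting into AD, Y = 579.55.

P = 31.18, Y = 579.55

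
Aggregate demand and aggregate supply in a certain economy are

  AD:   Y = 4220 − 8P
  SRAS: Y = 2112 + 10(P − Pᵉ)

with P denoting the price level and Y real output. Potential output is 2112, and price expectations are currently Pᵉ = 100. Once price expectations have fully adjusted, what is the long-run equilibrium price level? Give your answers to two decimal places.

Short run: with Pᵉ = 100, SRAS is Y = 1112 + 10P. Setting AD = SRAS gives 3108 = 18P, so P = 172.67 and Y = 4220 − 8P = 2838.67.
Output 2838.67 is above potential 2112, so over time expected prices rise and SRAS shifts left until Y returns to 2112.
Long run: Y = 2112 on the AD curve gives 2112 = 4220 − 8P, so P = 263.50.

Long-run P = 263.50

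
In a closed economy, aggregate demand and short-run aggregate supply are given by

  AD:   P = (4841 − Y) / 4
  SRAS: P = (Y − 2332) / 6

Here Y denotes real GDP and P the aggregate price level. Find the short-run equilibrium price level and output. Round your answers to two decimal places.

Rearrange AD to Y = 4841 − 4P.
Rearrange SRAS to Y = 2332 + 6P.
Set AD = SRAS: 4841 − 4P = 2332 + 6P, so 2509 = 10P and P = 250.90.
Substituting into AD, Y = 4841 − 4P = 3837.40.

P = 250.90, Y = 3837.40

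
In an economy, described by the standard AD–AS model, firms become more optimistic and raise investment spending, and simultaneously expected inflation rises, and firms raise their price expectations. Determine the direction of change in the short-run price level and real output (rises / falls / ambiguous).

The first event is a positive demand shock: AD shifts right, which by itself pushes P up and Y up.
The second is an adverse supply shock: SRAS shifts left, which by itself pushes P up and Y down.
Both shocks push P up, so P rises. The two shocks push Y in opposite directions, so the effect on Y is ambiguous.

Price level: rises; output: ambiguous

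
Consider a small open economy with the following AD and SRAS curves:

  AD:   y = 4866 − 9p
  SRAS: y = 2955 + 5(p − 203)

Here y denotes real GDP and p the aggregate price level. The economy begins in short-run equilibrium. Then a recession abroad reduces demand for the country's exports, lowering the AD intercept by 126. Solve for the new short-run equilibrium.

p = 200, y = 2940

This is a negative demand shock: AD shifts left.
New AD: y = 4740 − 9p.
SRAS can be written y = 1940 + 5p.
Set AD = SRAS: 4740 − 9p = 1940 + 5p, so 2800 = 14p and p = 200.
y = 4740 − 9·200 = 2940.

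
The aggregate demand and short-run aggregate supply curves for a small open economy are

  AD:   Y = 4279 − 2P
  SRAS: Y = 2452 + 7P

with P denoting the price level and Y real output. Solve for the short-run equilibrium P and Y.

Set AD = SRAS: 4279 − 2P = 2452 + 7P, so 1827 = 9P and P = 203.
Then Y = 4279 − 2·203 = 3873.

P = 203, Y = 3873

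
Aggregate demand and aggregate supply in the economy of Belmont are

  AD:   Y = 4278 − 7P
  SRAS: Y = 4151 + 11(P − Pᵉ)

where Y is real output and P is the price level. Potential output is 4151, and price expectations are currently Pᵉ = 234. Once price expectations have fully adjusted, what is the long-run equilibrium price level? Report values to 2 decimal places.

Short run: with Pᵉ = 234, SRAS is Y = 1577 + 11P. Setting AD = SRAS gives 2701 = 18P, so P = 150.06 and Y = 4278 − 7P = 3227.61.
Output 3227.61 is below potential 4151, so over time expected prices fall and SRAS shifts right until Y returns to 4151.
Long run: Y = 4151 on the AD curve gives 4151 = 4278 − 7P, so P = 18.14.

Long-run P = 18.14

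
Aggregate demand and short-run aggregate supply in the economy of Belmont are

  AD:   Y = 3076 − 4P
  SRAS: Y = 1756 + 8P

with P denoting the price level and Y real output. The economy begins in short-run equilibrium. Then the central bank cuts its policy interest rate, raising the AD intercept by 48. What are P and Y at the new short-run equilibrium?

P = 114, Y = 2668

This is a positive demand shock: AD shifts right.
New AD: Y = 3124 − 4P.
Set AD = SRAS: 3124 − 4P = 1756 + 8P, so 1368 = 12P and P = 114.
Y = 3124 − 4·114 = 2668.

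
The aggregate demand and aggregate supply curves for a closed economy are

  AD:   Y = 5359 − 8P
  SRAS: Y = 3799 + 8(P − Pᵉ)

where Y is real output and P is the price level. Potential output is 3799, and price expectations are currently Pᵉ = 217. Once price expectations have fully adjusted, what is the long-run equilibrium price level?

Long-run P = 195

Short run: with Pᵉ = 217, SRAS is Y = 2063 + 8P. Setting AD = SRAS gives 3296 = 16P, so P = 206 and Y = 5359 − 8·206 = 3711.
Output 3711 is below potential 3799, so over time expected prices fall and SRAS shifts right until Y returns to 3799.
Long run: Y = 3799 on the AD curve gives 3799 = 5359 − 8P, so P = 195.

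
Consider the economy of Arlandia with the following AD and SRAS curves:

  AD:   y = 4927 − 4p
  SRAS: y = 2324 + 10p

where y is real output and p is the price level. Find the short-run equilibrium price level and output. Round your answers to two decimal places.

p = 185.93, y = 4183.29

Set AD = SRAS: 4927 − 4p = 2324 + 10p, so 2603 = 14p and p = 185.93.
Substituting into AD, y = 4927 − 4p = 4183.29.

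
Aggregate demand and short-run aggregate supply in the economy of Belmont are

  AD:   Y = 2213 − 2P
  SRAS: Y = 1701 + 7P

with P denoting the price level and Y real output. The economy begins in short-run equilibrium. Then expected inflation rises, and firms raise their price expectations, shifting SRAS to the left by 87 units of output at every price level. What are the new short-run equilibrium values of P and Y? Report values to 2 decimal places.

P = 66.56, Y = 2079.89

This is a negative supply shock: SRAS shifts left.
New SRAS: Y = 1614 + 7P.
Set AD = SRAS: 2213 − 2P = 1614 + 7P, so 599 = 9P and P = 66.56.
Substituting into AD, Y = 2079.89.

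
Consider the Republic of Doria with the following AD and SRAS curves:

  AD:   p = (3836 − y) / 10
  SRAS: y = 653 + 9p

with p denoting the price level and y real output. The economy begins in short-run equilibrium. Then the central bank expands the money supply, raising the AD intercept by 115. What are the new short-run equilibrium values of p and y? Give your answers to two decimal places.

This is a positive demand shock: AD shifts right.
New AD: y = 3951 − 10p.
Set AD = SRAS: 3951 − 10p = 653 + 9p, so 3298 = 19p and p = 173.58.
Substituting into AD, y = 2215.21.

p = 173.58, y = 2215.21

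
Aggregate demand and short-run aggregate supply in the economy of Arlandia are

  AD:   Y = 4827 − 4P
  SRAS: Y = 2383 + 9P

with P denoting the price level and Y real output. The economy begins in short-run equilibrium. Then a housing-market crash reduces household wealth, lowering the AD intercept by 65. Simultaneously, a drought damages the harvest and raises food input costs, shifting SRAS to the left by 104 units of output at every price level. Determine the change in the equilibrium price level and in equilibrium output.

After both shocks: AD is Y = 4762 − 4P and SRAS is Y = 2279 + 9P.
Setting them equal: 2483 = 13P, so P = 191.
Y = 4762 − 4·191 = 3998.
Initially P = 188, Y = 4075, so ΔP = +3 and ΔY = -77.

ΔP = +3, ΔY = -77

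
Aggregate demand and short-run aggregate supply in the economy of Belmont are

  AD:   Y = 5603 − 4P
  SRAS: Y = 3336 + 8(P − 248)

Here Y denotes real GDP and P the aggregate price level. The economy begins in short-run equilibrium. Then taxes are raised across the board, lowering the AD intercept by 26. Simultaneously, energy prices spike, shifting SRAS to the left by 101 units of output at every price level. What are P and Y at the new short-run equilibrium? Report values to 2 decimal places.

P = 360.50, Y = 4135.00

After both shocks: AD is Y = 5577 − 4P and SRAS is Y = 1251 + 8P.
Setting them equal: 4326 = 12P, so P = 360.50.
Substituting into AD, Y = 4135.00.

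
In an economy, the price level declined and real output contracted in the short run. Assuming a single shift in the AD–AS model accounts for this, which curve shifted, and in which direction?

P fell and Y fell. An AD shift moves P and Y in the same direction; an SRAS shift moves them in opposite directions.
Here P and Y moved in the same direction, so the AD curve shifted.
Since Y fell, AD shifted left.

AD shifted left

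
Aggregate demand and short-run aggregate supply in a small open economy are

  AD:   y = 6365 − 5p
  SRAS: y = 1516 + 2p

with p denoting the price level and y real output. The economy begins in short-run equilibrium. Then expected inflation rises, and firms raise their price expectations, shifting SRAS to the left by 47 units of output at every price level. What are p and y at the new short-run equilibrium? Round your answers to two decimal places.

p = 699.43, y = 2867.86

This is a negative supply shock: SRAS shifts left.
New SRAS: y = 1469 + 2p.
Set AD = SRAS: 6365 − 5p = 1469 + 2p, so 4896 = 7p and p = 699.43.
Substituting into AD, y = 2867.86.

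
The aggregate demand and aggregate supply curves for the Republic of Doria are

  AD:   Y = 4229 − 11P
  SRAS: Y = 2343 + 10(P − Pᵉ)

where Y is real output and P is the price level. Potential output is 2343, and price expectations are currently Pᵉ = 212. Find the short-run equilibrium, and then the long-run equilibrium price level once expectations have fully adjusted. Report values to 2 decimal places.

Short run: with Pᵉ = 212, SRAS is Y = 223 + 10P. Setting AD = SRAS gives 4006 = 21P, so P = 190.76 and Y = 4229 − 11P = 2130.62.
Output 2130.62 is below potential 2343, so over time expected prices fall and SRAS shifts right until Y returns to 2343.
Long run: Y = 2343 on the AD curve gives 2343 = 4229 − 11P, so P = 171.45.

Short run: P = 190.76, Y = 2130.62. Long run: P = 171.45.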